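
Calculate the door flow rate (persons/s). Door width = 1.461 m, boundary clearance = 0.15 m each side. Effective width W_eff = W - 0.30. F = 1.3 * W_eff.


W_eff = 1.461 - 0.30 = 1.161 m
F = 1.3 * 1.161 = 1.5093 persons/s

1.5093 persons/s


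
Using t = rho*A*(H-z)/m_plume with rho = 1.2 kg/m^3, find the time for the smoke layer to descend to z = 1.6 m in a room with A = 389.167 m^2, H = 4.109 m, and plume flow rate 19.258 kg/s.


H - z = 2.509 m
t = 1.2 * 389.167 * 2.509 / 19.258 = 60.842 s

60.842 s


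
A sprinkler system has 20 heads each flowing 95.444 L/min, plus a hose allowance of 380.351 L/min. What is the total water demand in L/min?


Sprinkler demand = 20 * 95.444 = 1908.88 L/min
Total = 1908.88 + 380.351 = 2289.231 L/min

2289.231 L/min


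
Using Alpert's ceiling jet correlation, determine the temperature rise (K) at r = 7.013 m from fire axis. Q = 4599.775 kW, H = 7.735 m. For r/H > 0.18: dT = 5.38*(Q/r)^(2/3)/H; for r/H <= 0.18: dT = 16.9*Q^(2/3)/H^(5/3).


r/H = 7.013 / 7.735 = 0.90666
r/H > 0.18, so dT = 5.38*(Q/r)^(2/3)/H
Q/r = 655.89
(Q/r)^(2/3) = 75.490
dT = 5.38 * 75.490 / 7.735 = 52.506 K

52.506 K


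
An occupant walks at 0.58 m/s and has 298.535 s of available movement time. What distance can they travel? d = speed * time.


d = 0.58 * 298.535 = 173.15 m

173.15 m


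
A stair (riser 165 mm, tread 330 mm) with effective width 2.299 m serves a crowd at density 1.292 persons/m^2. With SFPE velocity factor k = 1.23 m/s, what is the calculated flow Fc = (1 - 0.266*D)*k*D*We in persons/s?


1 - 0.266*D = 1 - 0.266*1.292 = 0.65633
Fs = 0.65633 * 1.23 * 1.292 = 1.0430 persons/(s*m)
Fc = 1.0430 * 2.299 = 2.3979 persons/s

2.3979 persons/s


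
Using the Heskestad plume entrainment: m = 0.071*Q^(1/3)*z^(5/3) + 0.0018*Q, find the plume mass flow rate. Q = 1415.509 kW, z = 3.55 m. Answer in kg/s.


Q^(1/3) = 11.228
z^(5/3) = 8.2613
First term = 0.071 * 11.228 * 8.2613 = 6.5858
Second term = 0.0018 * 1415.509 = 2.5479
m = 9.1337 kg/s

9.1337 kg/s


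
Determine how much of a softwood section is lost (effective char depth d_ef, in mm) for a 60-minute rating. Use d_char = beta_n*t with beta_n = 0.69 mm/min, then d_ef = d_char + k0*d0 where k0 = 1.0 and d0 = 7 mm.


d_char = 0.69 * 60 = 41.4 mm
d_ef = 41.4 + 1.0*7 = 48.4 mm

48.4 mm


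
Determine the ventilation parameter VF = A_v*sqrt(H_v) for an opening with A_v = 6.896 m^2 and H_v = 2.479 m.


sqrt(H_v) = 1.5745
VF = 6.896 * 1.5745 = 10.858 m^(5/2)

10.858 m^(5/2)


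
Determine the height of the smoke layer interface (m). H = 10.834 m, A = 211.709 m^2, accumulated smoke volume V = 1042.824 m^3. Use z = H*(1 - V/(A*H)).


V/(A*H) = 0.45466
1 - 0.45466 = 0.54534
z = 10.834 * 0.54534 = 5.9083 m

5.9083 m


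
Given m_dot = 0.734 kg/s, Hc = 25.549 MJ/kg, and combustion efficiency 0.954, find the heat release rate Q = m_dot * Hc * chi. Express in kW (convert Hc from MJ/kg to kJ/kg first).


Hc = 25.549 MJ/kg = 25.549 * 1000 kJ/kg = 25549 kJ/kg
Q = 0.734 kg/s * 25549 kJ/kg * 0.954 = 17890 kW

17890 kW


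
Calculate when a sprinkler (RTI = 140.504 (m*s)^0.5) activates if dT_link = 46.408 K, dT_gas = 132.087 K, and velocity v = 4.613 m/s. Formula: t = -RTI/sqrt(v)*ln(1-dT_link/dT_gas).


dT_link/dT_gas = 0.35134
ln(1 - 0.35134) = -0.43285
t = -140.504 / sqrt(4.613) * -0.43285 = 28.316 s

28.316 s


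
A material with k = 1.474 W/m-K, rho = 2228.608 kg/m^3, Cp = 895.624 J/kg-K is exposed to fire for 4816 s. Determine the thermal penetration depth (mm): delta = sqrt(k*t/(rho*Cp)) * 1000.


alpha = 1.474 / (2228.608 * 895.624) = 7.3848e-07 m^2/s
alpha * t = 0.0035565
delta = sqrt(0.0035565) * 1000 = 59.637 mm

59.637 mm


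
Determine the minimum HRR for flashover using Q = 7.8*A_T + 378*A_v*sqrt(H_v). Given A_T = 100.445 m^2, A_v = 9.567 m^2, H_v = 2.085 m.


7.8*A_T = 783.471
sqrt(H_v) = 1.4440
378*A_v*sqrt(H_v) = 5221.8
Q = 783.471 + 5221.8 = 6005.3 kW

6005.3 kW


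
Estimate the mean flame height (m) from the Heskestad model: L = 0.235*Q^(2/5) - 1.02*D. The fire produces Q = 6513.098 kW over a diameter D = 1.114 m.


Q^(2/5) = 33.536
0.235 * Q^(2/5) = 7.8810
1.02 * D = 1.1363
L = 6.7447 m

6.7447 m


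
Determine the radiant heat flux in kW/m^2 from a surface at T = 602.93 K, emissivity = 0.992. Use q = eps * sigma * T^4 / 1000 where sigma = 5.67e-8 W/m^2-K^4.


T^4 = 1.3215e+11
q = 0.992 * 5.67e-8 * 1.3215e+11 / 1000 = 7.4330 kW/m^2

7.4330 kW/m^2


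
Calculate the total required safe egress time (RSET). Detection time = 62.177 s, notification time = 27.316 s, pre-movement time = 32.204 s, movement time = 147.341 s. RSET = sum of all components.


Total = 62.177 + 27.316 + 32.204 + 147.341 = 269.038 s

269.038 s


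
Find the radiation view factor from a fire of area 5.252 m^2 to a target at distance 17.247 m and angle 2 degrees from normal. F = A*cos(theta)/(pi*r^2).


cos(2 deg) = 0.99939
pi*r^2 = 934.50
F = 5.252 * 0.99939 / 934.50 = 0.0056167

0.0056167


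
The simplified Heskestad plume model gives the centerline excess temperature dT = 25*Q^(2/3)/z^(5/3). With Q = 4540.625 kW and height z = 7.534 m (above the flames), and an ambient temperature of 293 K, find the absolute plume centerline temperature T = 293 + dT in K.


Q^(2/3) = 274.21
z^(5/3) = 28.954
dT = 25 * 274.21 / 28.954 = 236.76 K
T = 293 + 236.76 = 529.76 K

529.76 K


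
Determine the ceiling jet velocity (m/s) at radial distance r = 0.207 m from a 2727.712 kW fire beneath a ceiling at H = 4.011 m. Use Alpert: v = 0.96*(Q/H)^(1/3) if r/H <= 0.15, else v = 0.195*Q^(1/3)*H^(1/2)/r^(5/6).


r/H = 0.207 / 4.011 = 0.051608
r/H <= 0.15, so v = 0.96*(Q/H)^(1/3)
Q/H = 680.06
(Q/H)^(1/3) = 8.7939
v = 0.96 * 8.7939 = 8.4422 m/s

8.4422 m/s


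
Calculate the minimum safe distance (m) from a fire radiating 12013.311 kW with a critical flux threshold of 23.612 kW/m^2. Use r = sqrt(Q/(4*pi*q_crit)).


4*pi*q_crit = 296.72
Q/(4*pi*q_crit) = 40.487
r = sqrt(40.487) = 6.3630 m

6.3630 m


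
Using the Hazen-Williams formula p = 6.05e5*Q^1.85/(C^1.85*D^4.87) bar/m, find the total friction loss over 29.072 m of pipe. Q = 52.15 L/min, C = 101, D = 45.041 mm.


Q^1.85 = 1502.9
C^1.85 = 5105.0
D^4.87 = 1.1300e+08
p/m = 0.0015762 bar/m
p_total = 0.0015762 * 29.072 = 0.045823 bar

0.045823 bar


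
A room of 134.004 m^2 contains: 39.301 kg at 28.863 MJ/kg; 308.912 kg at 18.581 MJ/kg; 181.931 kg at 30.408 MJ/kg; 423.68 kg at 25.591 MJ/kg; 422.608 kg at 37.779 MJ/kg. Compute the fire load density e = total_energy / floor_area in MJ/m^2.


Total energy = 39.301*28.863 + 308.912*18.581 + 181.931*30.408 + 423.68*25.591 + 422.608*37.779
= 1134.345 + 5739.894 + 5532.158 + 10842.39 + 15965.71
= 39214.50 MJ
e = 39214.50 / 134.004 = 292.64 MJ/m^2

292.64 MJ/m^2


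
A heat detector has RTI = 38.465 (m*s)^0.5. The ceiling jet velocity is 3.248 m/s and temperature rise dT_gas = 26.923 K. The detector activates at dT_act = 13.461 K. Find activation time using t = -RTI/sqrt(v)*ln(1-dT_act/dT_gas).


dT_act/dT_gas = 0.49998
ln(1 - 0.49998) = -0.69311
t = -38.465 / sqrt(3.248) * -0.69311 = 14.793 s

14.793 s


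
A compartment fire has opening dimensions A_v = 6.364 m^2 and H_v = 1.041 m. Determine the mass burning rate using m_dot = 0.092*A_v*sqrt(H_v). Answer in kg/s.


sqrt(H_v) = 1.0203
m_dot = 0.092 * 6.364 * 1.0203 = 0.59737 kg/s

0.59737 kg/s


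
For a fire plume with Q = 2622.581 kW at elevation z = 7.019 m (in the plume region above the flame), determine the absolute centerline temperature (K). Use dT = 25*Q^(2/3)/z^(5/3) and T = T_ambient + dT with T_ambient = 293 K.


Q^(2/3) = 190.17
z^(5/3) = 25.731
dT = 25 * 190.17 / 25.731 = 184.77 K
T = 293 + 184.77 = 477.77 K

477.77 K


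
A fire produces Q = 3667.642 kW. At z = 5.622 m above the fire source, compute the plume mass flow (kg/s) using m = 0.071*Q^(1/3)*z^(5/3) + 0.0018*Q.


Q^(1/3) = 15.422
z^(5/3) = 17.775
First term = 0.071 * 15.422 * 17.775 = 19.463
Second term = 0.0018 * 3667.642 = 6.6018
m = 26.065 kg/s

26.065 kg/s


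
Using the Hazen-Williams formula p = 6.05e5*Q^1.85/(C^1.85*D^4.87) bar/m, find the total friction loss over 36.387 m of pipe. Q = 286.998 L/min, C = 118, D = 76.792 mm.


Q^1.85 = 35243
C^1.85 = 6807.4
D^4.87 = 1.5188e+09
p/m = 0.0020623 bar/m
p_total = 0.0020623 * 36.387 = 0.075042 bar

0.075042 bar


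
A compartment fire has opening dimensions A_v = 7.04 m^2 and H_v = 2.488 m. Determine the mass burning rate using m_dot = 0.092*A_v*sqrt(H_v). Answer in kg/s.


sqrt(H_v) = 1.5773
m_dot = 0.092 * 7.04 * 1.5773 = 1.0216 kg/s

1.0216 kg/s


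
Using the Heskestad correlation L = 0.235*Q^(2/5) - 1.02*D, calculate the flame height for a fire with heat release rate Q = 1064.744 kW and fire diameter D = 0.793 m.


Q^(2/5) = 16.252
0.235 * Q^(2/5) = 3.8191
1.02 * D = 0.80886
L = 3.0103 m

3.0103 m


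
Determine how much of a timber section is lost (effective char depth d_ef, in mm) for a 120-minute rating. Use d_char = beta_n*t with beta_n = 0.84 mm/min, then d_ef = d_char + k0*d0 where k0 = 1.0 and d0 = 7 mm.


d_char = 0.84 * 120 = 100.8 mm
d_ef = 100.8 + 1.0*7 = 107.8 mm

107.8 mm


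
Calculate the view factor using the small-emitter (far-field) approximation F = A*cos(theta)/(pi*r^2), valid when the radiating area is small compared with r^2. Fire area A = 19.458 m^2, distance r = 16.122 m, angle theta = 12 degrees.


cos(12 deg) = 0.97815
pi*r^2 = 816.56
F = 19.458 * 0.97815 / 816.56 = 0.023309

0.023309


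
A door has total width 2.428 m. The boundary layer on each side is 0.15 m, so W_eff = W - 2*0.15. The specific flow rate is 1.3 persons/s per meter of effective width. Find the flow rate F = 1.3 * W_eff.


W_eff = 2.428 - 0.30 = 2.128 m
F = 1.3 * 2.128 = 2.7664 persons/s

2.7664 persons/s


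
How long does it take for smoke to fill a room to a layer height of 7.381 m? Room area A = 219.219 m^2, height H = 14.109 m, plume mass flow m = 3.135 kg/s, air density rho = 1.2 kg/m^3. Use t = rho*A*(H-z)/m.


H - z = 6.728 m
t = 1.2 * 219.219 * 6.728 / 3.135 = 564.56 s

564.56 s


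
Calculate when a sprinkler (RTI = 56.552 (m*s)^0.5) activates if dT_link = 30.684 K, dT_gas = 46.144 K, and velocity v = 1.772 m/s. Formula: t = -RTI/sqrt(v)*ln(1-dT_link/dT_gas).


dT_link/dT_gas = 0.66496
ln(1 - 0.66496) = -1.0935
t = -56.552 / sqrt(1.772) * -1.0935 = 46.456 s

46.456 s


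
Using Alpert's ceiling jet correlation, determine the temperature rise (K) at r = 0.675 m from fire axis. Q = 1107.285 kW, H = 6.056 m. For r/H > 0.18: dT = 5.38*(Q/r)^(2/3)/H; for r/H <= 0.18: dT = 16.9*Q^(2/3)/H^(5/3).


r/H = 0.675 / 6.056 = 0.11146
r/H <= 0.18, so dT = 16.9*Q^(2/3)/H^(5/3)
Q^(2/3) = 107.03
H^(5/3) = 20.121
dT = 16.9 * 107.03 / 20.121 = 89.898 K

89.898 K


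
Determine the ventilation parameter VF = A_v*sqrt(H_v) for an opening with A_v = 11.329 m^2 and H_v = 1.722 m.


sqrt(H_v) = 1.3122
VF = 11.329 * 1.3122 = 14.866 m^(5/2)

14.866 m^(5/2)


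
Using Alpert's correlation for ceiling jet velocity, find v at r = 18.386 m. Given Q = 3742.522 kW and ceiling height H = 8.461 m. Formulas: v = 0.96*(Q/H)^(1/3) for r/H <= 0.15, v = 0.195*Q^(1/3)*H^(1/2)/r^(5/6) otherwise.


r/H = 18.386 / 8.461 = 2.1730
r/H > 0.15, so v = 0.195*Q^(1/3)*H^(1/2)/r^(5/6)
Q^(1/3) = 15.526
H^(1/2) = 2.9088
r^(5/6) = 11.317
v = 0.195 * 15.526 * 2.9088 / 11.317 = 0.77815 m/s

0.77815 m/s


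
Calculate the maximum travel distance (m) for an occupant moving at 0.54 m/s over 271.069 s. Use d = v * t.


d = 0.54 * 271.069 = 146.38 m

146.38 m


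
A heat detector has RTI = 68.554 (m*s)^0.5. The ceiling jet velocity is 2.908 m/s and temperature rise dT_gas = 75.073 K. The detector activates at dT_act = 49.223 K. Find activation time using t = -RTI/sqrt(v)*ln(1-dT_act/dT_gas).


dT_act/dT_gas = 0.65567
ln(1 - 0.65567) = -1.0662
t = -68.554 / sqrt(2.908) * -1.0662 = 42.860 s

42.860 s


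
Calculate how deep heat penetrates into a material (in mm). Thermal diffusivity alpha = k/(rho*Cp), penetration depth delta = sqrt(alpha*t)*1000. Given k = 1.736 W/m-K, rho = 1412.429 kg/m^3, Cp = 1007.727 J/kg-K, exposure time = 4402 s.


alpha = 1.736 / (1412.429 * 1007.727) = 1.2197e-06 m^2/s
alpha * t = 0.0053690
delta = sqrt(0.0053690) * 1000 = 73.273 mm

73.273 mm


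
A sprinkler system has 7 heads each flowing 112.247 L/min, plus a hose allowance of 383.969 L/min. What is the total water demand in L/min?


Sprinkler demand = 7 * 112.247 = 785.729 L/min
Total = 785.729 + 383.969 = 1169.698 L/min

1169.698 L/min


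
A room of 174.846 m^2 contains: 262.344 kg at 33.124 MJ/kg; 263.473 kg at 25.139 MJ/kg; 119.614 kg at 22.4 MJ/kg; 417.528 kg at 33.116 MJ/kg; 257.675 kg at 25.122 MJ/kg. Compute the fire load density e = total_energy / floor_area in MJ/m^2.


Total energy = 262.344*33.124 + 263.473*25.139 + 119.614*22.4 + 417.528*33.116 + 257.675*25.122
= 8689.883 + 6623.448 + 2679.354 + 13826.86 + 6473.311
= 38292.85 MJ
e = 38292.85 / 174.846 = 219.01 MJ/m^2

219.01 MJ/m^2


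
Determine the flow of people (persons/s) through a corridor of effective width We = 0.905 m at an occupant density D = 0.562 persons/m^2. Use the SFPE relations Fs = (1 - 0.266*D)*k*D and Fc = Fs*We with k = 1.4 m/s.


1 - 0.266*D = 1 - 0.266*0.562 = 0.85051
Fs = 0.85051 * 1.4 * 0.562 = 0.66918 persons/(s*m)
Fc = 0.66918 * 0.905 = 0.60561 persons/s

0.60561 persons/s


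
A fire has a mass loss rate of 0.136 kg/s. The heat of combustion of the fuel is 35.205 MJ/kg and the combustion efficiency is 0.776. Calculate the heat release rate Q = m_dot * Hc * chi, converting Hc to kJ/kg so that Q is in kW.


Hc = 35.205 MJ/kg = 35.205 * 1000 kJ/kg = 35205 kJ/kg
Q = 0.136 kg/s * 35205 kJ/kg * 0.776 = 3715.4 kW

3715.4 kW


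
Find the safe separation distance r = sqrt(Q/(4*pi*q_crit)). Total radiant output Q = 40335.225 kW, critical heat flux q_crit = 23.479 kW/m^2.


4*pi*q_crit = 295.05
Q/(4*pi*q_crit) = 136.71
r = sqrt(136.71) = 11.692 m

11.692 m


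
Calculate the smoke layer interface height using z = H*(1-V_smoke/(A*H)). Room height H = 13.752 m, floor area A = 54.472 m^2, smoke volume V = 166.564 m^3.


V/(A*H) = 0.22235
1 - 0.22235 = 0.77765
z = 13.752 * 0.77765 = 10.694 m

10.694 m


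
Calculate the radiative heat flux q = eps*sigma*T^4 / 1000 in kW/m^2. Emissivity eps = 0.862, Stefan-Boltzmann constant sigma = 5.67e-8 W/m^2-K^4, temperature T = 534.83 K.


T^4 = 8.1821e+10
q = 0.862 * 5.67e-8 * 8.1821e+10 / 1000 = 3.9990 kW/m^2

3.9990 kW/m^2


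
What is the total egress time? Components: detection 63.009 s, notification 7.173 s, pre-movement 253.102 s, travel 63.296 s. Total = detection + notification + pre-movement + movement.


Total = 63.009 + 7.173 + 253.102 + 63.296 = 386.58 s

386.58 s


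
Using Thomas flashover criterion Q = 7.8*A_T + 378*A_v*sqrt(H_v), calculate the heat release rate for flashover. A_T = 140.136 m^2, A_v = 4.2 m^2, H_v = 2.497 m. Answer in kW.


7.8*A_T = 1093.1
sqrt(H_v) = 1.5802
378*A_v*sqrt(H_v) = 2508.7
Q = 1093.1 + 2508.7 = 3601.8 kW

3601.8 kW


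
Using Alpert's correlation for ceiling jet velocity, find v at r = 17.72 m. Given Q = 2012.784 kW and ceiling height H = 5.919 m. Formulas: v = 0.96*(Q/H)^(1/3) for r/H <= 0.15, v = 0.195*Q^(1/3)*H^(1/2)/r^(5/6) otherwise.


r/H = 17.72 / 5.919 = 2.9937
r/H > 0.15, so v = 0.195*Q^(1/3)*H^(1/2)/r^(5/6)
Q^(1/3) = 12.626
H^(1/2) = 2.4329
r^(5/6) = 10.975
v = 0.195 * 12.626 * 2.4329 / 10.975 = 0.54581 m/s

0.54581 m/s


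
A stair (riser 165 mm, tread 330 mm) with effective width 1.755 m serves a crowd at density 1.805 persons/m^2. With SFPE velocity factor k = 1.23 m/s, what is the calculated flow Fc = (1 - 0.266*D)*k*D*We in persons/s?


1 - 0.266*D = 1 - 0.266*1.805 = 0.51987
Fs = 0.51987 * 1.23 * 1.805 = 1.1542 persons/(s*m)
Fc = 1.1542 * 1.755 = 2.0256 persons/s

2.0256 persons/s


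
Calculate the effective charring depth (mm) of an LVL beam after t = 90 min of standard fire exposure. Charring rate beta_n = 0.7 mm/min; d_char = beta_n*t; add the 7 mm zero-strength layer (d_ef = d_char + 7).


d_char = 0.7 * 90 = 63 mm
d_ef = 63 + 1.0*7 = 70 mm

70 mm


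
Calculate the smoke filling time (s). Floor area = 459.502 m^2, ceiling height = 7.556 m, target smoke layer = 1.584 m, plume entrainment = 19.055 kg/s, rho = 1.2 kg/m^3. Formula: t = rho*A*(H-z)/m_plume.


H - z = 5.972 m
t = 1.2 * 459.502 * 5.972 / 19.055 = 172.81 s

172.81 s


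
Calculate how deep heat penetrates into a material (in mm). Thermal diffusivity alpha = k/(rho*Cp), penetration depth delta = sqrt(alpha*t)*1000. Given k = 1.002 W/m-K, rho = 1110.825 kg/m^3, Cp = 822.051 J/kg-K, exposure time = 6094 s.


alpha = 1.002 / (1110.825 * 822.051) = 1.0973e-06 m^2/s
alpha * t = 0.0066869
delta = sqrt(0.0066869) * 1000 = 81.774 mm

81.774 mm


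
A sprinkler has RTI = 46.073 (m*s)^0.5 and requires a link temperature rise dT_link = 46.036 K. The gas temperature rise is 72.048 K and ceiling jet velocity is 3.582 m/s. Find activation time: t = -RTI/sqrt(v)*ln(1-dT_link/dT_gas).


dT_link/dT_gas = 0.63896
ln(1 - 0.63896) = -1.0188
t = -46.073 / sqrt(3.582) * -1.0188 = 24.801 s

24.801 s


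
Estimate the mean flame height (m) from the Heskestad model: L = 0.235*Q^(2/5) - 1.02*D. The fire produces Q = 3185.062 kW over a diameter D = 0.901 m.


Q^(2/5) = 25.191
0.235 * Q^(2/5) = 5.9199
1.02 * D = 0.91902
L = 5.0009 m

5.0009 m


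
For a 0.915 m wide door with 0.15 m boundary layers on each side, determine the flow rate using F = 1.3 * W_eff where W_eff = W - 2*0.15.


W_eff = 0.915 - 0.30 = 0.615 m
F = 1.3 * 0.615 = 0.79950 persons/s

0.79950 persons/s


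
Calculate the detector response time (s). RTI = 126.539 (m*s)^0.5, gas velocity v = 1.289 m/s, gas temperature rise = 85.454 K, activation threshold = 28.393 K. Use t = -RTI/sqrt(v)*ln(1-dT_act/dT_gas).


dT_act/dT_gas = 0.33226
ln(1 - 0.33226) = -0.40386
t = -126.539 / sqrt(1.289) * -0.40386 = 45.012 s

45.012 s


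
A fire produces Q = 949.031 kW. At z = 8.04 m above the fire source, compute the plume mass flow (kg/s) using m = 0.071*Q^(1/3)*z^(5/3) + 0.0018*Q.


Q^(1/3) = 9.8271
z^(5/3) = 32.267
First term = 0.071 * 9.8271 * 32.267 = 22.514
Second term = 0.0018 * 949.031 = 1.7083
m = 24.222 kg/s

24.222 kg/s


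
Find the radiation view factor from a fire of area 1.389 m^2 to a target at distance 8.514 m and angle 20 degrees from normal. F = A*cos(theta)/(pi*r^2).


cos(20 deg) = 0.93969
pi*r^2 = 227.73
F = 1.389 * 0.93969 / 227.73 = 0.0057315

0.0057315


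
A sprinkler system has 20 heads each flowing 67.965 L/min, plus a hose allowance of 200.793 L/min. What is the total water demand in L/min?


Sprinkler demand = 20 * 67.965 = 1359.3 L/min
Total = 1359.3 + 200.793 = 1560.093 L/min

1560.093 L/min


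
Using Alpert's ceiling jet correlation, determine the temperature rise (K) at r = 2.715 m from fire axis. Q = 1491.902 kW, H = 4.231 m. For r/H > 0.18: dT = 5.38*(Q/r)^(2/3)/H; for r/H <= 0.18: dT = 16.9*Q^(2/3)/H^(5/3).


r/H = 2.715 / 4.231 = 0.64169
r/H > 0.18, so dT = 5.38*(Q/r)^(2/3)/H
Q/r = 549.50
(Q/r)^(2/3) = 67.088
dT = 5.38 * 67.088 / 4.231 = 85.307 K

85.307 K


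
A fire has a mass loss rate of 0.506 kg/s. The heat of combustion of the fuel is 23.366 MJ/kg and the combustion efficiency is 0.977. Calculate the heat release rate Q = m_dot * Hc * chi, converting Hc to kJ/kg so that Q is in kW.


Hc = 23.366 MJ/kg = 23.366 * 1000 kJ/kg = 23366 kJ/kg
Q = 0.506 kg/s * 23366 kJ/kg * 0.977 = 11551 kW

11551 kW


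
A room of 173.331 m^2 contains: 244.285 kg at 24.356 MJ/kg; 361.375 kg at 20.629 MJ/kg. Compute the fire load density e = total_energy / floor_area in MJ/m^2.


Total energy = 244.285*24.356 + 361.375*20.629
= 5949.805 + 7454.805
= 13404.61 MJ
e = 13404.61 / 173.331 = 77.335 MJ/m^2

77.335 MJ/m^2


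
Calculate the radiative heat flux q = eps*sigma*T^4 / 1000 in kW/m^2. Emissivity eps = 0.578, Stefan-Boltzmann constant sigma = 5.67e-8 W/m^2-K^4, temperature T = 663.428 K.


T^4 = 1.9372e+11
q = 0.578 * 5.67e-8 * 1.9372e+11 / 1000 = 6.3487 kW/m^2

6.3487 kW/m^2


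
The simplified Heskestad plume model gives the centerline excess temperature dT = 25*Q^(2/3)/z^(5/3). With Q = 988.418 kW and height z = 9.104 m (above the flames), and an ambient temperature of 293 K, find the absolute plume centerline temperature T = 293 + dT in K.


Q^(2/3) = 99.226
z^(5/3) = 39.694
dT = 25 * 99.226 / 39.694 = 62.495 K
T = 293 + 62.495 = 355.50 K

355.50 K


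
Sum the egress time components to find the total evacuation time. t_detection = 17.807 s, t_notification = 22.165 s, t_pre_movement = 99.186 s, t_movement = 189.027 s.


Total = 17.807 + 22.165 + 99.186 + 189.027 = 328.185 s

328.185 s


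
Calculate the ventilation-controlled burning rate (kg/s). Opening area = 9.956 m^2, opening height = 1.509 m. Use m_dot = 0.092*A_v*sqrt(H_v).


sqrt(H_v) = 1.2284
m_dot = 0.092 * 9.956 * 1.2284 = 1.1252 kg/s

1.1252 kg/s


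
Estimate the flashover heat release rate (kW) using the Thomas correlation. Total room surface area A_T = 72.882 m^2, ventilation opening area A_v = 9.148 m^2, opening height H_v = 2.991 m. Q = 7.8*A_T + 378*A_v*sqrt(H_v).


7.8*A_T = 568.48
sqrt(H_v) = 1.7295
378*A_v*sqrt(H_v) = 5980.3
Q = 568.48 + 5980.3 = 6548.8 kW

6548.8 kW


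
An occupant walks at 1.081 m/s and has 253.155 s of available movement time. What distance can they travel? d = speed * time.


d = 1.081 * 253.155 = 273.66 m

273.66 m


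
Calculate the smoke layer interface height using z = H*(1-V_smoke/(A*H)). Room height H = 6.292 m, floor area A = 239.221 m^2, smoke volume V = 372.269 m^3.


V/(A*H) = 0.24733
1 - 0.24733 = 0.75267
z = 6.292 * 0.75267 = 4.7358 m

4.7358 m


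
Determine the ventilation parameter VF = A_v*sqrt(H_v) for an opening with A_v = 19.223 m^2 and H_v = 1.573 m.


sqrt(H_v) = 1.2542
VF = 19.223 * 1.2542 = 24.109 m^(5/2)

24.109 m^(5/2)


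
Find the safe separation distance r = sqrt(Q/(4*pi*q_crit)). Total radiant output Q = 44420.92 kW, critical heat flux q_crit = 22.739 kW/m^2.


4*pi*q_crit = 285.75
Q/(4*pi*q_crit) = 155.46
r = sqrt(155.46) = 12.468 m

12.468 m


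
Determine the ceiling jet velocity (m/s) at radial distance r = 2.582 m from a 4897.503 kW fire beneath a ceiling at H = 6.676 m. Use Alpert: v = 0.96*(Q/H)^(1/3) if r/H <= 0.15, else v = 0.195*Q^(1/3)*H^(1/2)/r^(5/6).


r/H = 2.582 / 6.676 = 0.38676
r/H > 0.15, so v = 0.195*Q^(1/3)*H^(1/2)/r^(5/6)
Q^(1/3) = 16.982
H^(1/2) = 2.5838
r^(5/6) = 2.2044
v = 0.195 * 16.982 * 2.5838 / 2.2044 = 3.8814 m/s

3.8814 m/s


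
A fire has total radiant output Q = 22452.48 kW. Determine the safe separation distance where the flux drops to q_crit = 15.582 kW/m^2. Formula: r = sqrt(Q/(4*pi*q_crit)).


4*pi*q_crit = 195.81
Q/(4*pi*q_crit) = 114.67
r = sqrt(114.67) = 10.708 m

10.708 m


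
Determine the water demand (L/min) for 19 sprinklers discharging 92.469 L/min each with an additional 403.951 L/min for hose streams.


Sprinkler demand = 19 * 92.469 = 1756.911 L/min
Total = 1756.911 + 403.951 = 2160.862 L/min

2160.862 L/min


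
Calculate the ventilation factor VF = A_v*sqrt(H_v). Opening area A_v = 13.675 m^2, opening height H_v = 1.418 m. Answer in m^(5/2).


sqrt(H_v) = 1.1908
VF = 13.675 * 1.1908 = 16.284 m^(5/2)

16.284 m^(5/2)


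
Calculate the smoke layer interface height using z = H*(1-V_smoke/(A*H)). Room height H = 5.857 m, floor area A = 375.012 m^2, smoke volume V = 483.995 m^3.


V/(A*H) = 0.22035
1 - 0.22035 = 0.77965
z = 5.857 * 0.77965 = 4.5664 m

4.5664 m


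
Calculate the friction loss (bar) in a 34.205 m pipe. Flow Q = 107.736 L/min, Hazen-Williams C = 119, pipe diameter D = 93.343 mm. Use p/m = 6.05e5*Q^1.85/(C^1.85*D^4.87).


Q^1.85 = 5752.6
C^1.85 = 6914.5
D^4.87 = 3.9291e+09
p/m = 0.00012810 bar/m
p_total = 0.00012810 * 34.205 = 0.0043818 bar

0.0043818 bar


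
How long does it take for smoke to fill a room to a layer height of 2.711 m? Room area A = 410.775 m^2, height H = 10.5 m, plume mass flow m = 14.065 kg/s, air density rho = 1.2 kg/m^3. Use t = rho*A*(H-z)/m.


H - z = 7.789 m
t = 1.2 * 410.775 * 7.789 / 14.065 = 272.98 s

272.98 s


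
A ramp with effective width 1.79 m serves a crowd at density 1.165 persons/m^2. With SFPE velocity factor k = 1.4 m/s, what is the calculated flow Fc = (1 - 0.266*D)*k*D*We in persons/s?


1 - 0.266*D = 1 - 0.266*1.165 = 0.69011
Fs = 0.69011 * 1.4 * 1.165 = 1.1256 persons/(s*m)
Fc = 1.1256 * 1.79 = 2.0148 persons/s

2.0148 persons/s


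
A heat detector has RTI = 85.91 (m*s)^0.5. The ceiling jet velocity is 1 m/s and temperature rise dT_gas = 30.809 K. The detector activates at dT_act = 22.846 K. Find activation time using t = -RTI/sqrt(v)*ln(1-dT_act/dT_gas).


dT_act/dT_gas = 0.74154
ln(1 - 0.74154) = -1.3530
t = -85.91 / sqrt(1) * -1.3530 = 116.24 s

116.24 s


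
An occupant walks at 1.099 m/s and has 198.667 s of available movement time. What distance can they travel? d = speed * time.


d = 1.099 * 198.667 = 218.34 m

218.34 m


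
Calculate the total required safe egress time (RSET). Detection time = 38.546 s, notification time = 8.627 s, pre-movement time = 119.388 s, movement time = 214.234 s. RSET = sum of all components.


Total = 38.546 + 8.627 + 119.388 + 214.234 = 380.795 s

380.795 s


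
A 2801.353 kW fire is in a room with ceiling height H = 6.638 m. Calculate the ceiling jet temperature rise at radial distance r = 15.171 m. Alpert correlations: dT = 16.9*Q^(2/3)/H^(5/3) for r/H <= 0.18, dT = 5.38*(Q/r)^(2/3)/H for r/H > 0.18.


r/H = 15.171 / 6.638 = 2.2855
r/H > 0.18, so dT = 5.38*(Q/r)^(2/3)/H
Q/r = 184.65
(Q/r)^(2/3) = 32.427
dT = 5.38 * 32.427 / 6.638 = 26.281 K

26.281 K


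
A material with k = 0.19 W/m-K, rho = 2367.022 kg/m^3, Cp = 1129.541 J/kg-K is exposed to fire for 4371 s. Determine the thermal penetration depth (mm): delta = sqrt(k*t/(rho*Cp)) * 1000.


alpha = 0.19 / (2367.022 * 1129.541) = 7.1064e-08 m^2/s
alpha * t = 0.00031062
delta = sqrt(0.00031062) * 1000 = 17.624 mm

17.624 mm


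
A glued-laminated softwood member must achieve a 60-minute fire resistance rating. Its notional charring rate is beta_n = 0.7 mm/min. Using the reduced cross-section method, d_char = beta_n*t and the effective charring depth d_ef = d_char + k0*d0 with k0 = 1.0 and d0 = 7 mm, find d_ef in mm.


d_char = 0.7 * 60 = 42 mm
d_ef = 42 + 1.0*7 = 49 mm

49 mm


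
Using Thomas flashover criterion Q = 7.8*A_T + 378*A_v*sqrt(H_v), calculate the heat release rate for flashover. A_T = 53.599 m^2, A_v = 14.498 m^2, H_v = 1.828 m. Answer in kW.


7.8*A_T = 418.07
sqrt(H_v) = 1.3520
378*A_v*sqrt(H_v) = 7409.5
Q = 418.07 + 7409.5 = 7827.6 kW

7827.6 kW


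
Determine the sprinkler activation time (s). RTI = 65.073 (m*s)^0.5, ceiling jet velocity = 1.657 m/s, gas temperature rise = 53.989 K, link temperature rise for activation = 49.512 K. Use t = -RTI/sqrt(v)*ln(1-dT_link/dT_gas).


dT_link/dT_gas = 0.91708
ln(1 - 0.91708) = -2.4898
t = -65.073 / sqrt(1.657) * -2.4898 = 125.87 s

125.87 s


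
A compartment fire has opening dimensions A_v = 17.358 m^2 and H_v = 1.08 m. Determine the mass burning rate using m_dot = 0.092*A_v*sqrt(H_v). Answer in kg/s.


sqrt(H_v) = 1.0392
m_dot = 0.092 * 17.358 * 1.0392 = 1.6596 kg/s

1.6596 kg/s


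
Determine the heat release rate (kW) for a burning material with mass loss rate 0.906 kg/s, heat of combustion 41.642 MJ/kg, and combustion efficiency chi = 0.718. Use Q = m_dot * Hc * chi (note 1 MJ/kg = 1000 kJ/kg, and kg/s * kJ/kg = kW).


Hc = 41.642 MJ/kg = 41.642 * 1000 kJ/kg = 41642 kJ/kg
Q = 0.906 kg/s * 41642 kJ/kg * 0.718 = 27088 kW

27088 kW


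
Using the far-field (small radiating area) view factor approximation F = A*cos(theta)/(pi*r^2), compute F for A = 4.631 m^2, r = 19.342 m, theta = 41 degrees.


cos(41 deg) = 0.75471
pi*r^2 = 1175.3
F = 4.631 * 0.75471 / 1175.3 = 0.0029737

0.0029737


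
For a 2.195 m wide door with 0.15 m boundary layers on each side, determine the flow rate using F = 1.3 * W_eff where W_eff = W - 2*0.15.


W_eff = 2.195 - 0.30 = 1.895 m
F = 1.3 * 1.895 = 2.4635 persons/s

2.4635 persons/s


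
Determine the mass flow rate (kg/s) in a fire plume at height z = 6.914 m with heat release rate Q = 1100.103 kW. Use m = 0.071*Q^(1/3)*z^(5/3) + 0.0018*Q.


Q^(1/3) = 10.323
z^(5/3) = 25.093
First term = 0.071 * 10.323 * 25.093 = 18.392
Second term = 0.0018 * 1100.103 = 1.9802
m = 20.372 kg/s

20.372 kg/s


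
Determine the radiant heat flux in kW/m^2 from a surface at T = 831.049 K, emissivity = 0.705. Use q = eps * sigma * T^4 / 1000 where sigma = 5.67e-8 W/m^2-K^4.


T^4 = 4.7699e+11
q = 0.705 * 5.67e-8 * 4.7699e+11 / 1000 = 19.067 kW/m^2

19.067 kW/m^2


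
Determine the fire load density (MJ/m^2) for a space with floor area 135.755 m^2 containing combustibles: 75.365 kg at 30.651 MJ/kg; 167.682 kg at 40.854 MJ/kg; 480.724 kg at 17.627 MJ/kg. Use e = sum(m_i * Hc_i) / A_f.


Total energy = 75.365*30.651 + 167.682*40.854 + 480.724*17.627
= 2310.013 + 6850.480 + 8473.722
= 17634.21 MJ
e = 17634.21 / 135.755 = 129.90 MJ/m^2

129.90 MJ/m^2


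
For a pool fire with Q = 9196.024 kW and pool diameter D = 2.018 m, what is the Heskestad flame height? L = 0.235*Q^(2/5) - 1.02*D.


Q^(2/5) = 38.498
0.235 * Q^(2/5) = 9.0471
1.02 * D = 2.0584
L = 6.9887 m

6.9887 m


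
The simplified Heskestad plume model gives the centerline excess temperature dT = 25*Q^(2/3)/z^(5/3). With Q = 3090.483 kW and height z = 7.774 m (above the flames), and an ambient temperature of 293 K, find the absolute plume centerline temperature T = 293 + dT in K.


Q^(2/3) = 212.17
z^(5/3) = 30.508
dT = 25 * 212.17 / 30.508 = 173.87 K
T = 293 + 173.87 = 466.87 K

466.87 K


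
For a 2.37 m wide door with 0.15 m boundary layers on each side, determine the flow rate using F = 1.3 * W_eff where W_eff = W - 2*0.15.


W_eff = 2.37 - 0.30 = 2.07 m
F = 1.3 * 2.07 = 2.691 persons/s

2.691 persons/s


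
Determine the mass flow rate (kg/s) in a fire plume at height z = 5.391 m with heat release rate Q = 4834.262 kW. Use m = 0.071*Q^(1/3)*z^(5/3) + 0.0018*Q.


Q^(1/3) = 16.909
z^(5/3) = 16.575
First term = 0.071 * 16.909 * 16.575 = 19.898
Second term = 0.0018 * 4834.262 = 8.7017
m = 28.600 kg/s

28.600 kg/s


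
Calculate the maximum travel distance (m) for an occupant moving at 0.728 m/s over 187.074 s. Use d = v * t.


d = 0.728 * 187.074 = 136.19 m

136.19 m


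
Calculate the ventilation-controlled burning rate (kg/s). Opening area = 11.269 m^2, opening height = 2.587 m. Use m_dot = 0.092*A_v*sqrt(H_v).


sqrt(H_v) = 1.6084
m_dot = 0.092 * 11.269 * 1.6084 = 1.6675 kg/s

1.6675 kg/s


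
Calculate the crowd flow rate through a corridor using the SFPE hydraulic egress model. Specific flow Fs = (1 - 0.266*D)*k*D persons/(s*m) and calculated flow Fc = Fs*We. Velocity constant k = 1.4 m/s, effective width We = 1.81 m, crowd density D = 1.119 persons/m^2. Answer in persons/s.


1 - 0.266*D = 1 - 0.266*1.119 = 0.70235
Fs = 0.70235 * 1.4 * 1.119 = 1.1003 persons/(s*m)
Fc = 1.1003 * 1.81 = 1.9915 persons/s

1.9915 persons/s


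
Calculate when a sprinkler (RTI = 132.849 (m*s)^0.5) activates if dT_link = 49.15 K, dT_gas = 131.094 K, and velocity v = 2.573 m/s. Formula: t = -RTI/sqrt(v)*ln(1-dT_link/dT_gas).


dT_link/dT_gas = 0.37492
ln(1 - 0.37492) = -0.46988
t = -132.849 / sqrt(2.573) * -0.46988 = 38.916 s

38.916 s


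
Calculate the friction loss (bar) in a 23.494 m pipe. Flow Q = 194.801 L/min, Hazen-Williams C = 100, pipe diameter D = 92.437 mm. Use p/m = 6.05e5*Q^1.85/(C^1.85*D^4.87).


Q^1.85 = 17209
C^1.85 = 5011.9
D^4.87 = 3.7469e+09
p/m = 0.00055441 bar/m
p_total = 0.00055441 * 23.494 = 0.013025 bar

0.013025 bar


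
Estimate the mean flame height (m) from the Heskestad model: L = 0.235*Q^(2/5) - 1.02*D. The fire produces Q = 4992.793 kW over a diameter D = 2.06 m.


Q^(2/5) = 30.153
0.235 * Q^(2/5) = 7.0861
1.02 * D = 2.1012
L = 4.9849 m

4.9849 m


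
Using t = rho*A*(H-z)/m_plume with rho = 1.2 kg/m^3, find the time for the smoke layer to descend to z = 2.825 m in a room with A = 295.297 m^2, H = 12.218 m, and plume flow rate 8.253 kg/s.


H - z = 9.393 m
t = 1.2 * 295.297 * 9.393 / 8.253 = 403.30 s

403.30 s


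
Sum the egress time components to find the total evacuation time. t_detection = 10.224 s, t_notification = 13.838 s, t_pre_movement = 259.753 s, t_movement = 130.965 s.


Total = 10.224 + 13.838 + 259.753 + 130.965 = 414.78 s

414.78 s


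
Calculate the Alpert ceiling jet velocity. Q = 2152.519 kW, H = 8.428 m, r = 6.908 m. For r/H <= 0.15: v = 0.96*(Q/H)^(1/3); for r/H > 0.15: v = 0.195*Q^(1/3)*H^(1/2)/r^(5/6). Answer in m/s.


r/H = 6.908 / 8.428 = 0.81965
r/H > 0.15, so v = 0.195*Q^(1/3)*H^(1/2)/r^(5/6)
Q^(1/3) = 12.912
H^(1/2) = 2.9031
r^(5/6) = 5.0056
v = 0.195 * 12.912 * 2.9031 / 5.0056 = 1.4602 m/s

1.4602 m/s


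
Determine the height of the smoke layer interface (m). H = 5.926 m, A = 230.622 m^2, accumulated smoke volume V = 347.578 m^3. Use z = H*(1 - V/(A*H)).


V/(A*H) = 0.25433
1 - 0.25433 = 0.74567
z = 5.926 * 0.74567 = 4.4189 m

4.4189 m


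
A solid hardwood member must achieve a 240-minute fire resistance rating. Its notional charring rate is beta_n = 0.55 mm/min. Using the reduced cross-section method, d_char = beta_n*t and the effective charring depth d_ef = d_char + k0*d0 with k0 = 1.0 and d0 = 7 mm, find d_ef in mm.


d_char = 0.55 * 240 = 132 mm
d_ef = 132 + 1.0*7 = 139 mm

139 mm


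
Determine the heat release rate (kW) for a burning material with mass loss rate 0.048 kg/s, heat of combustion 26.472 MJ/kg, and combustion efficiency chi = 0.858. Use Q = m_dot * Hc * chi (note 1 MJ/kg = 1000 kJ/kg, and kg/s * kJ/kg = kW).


Hc = 26.472 MJ/kg = 26.472 * 1000 kJ/kg = 26472 kJ/kg
Q = 0.048 kg/s * 26472 kJ/kg * 0.858 = 1090.2 kW

1090.2 kW


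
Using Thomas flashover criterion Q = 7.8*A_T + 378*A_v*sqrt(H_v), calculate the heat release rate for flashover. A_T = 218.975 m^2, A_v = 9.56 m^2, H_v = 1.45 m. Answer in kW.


7.8*A_T = 1708.005
sqrt(H_v) = 1.2042
378*A_v*sqrt(H_v) = 4351.4
Q = 1708.005 + 4351.4 = 6059.5 kW

6059.5 kW


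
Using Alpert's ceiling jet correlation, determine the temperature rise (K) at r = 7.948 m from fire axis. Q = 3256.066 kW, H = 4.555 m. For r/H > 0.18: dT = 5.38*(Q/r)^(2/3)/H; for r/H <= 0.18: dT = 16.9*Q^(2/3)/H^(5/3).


r/H = 7.948 / 4.555 = 1.7449
r/H > 0.18, so dT = 5.38*(Q/r)^(2/3)/H
Q/r = 409.67
(Q/r)^(2/3) = 55.160
dT = 5.38 * 55.160 / 4.555 = 65.150 K

65.150 K


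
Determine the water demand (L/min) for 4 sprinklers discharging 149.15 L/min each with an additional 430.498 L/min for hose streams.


Sprinkler demand = 4 * 149.15 = 596.6 L/min
Total = 596.6 + 430.498 = 1027.098 L/min

1027.098 L/min


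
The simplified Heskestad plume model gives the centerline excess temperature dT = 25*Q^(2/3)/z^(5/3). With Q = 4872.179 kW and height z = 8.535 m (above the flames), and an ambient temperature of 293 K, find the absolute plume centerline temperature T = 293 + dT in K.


Q^(2/3) = 287.40
z^(5/3) = 35.646
dT = 25 * 287.40 / 35.646 = 201.57 K
T = 293 + 201.57 = 494.57 K

494.57 K


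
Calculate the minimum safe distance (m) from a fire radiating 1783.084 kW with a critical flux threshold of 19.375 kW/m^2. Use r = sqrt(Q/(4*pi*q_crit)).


4*pi*q_crit = 243.47
Q/(4*pi*q_crit) = 7.3235
r = sqrt(7.3235) = 2.7062 m

2.7062 m


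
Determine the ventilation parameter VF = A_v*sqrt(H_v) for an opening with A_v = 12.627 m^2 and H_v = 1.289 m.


sqrt(H_v) = 1.1353
VF = 12.627 * 1.1353 = 14.336 m^(5/2)

14.336 m^(5/2)


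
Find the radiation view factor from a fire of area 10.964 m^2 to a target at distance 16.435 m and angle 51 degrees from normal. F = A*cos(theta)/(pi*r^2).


cos(51 deg) = 0.62932
pi*r^2 = 848.57
F = 10.964 * 0.62932 / 848.57 = 0.0081311

0.0081311


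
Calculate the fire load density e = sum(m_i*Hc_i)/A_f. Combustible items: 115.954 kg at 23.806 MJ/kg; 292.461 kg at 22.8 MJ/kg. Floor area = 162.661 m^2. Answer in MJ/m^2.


Total energy = 115.954*23.806 + 292.461*22.8
= 2760.401 + 6668.111
= 9428.512 MJ
e = 9428.512 / 162.661 = 57.964 MJ/m^2

57.964 MJ/m^2


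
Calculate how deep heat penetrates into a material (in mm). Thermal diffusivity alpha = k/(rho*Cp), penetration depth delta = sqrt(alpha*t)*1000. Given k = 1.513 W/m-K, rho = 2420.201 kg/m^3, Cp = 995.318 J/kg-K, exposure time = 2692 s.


alpha = 1.513 / (2420.201 * 995.318) = 6.2810e-07 m^2/s
alpha * t = 0.0016908
delta = sqrt(0.0016908) * 1000 = 41.120 mm

41.120 mm


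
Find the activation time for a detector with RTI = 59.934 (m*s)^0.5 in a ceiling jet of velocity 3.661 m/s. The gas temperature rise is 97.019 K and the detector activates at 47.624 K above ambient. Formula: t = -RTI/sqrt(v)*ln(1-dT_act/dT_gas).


dT_act/dT_gas = 0.49087
ln(1 - 0.49087) = -0.67506
t = -59.934 / sqrt(3.661) * -0.67506 = 21.145 s

21.145 s


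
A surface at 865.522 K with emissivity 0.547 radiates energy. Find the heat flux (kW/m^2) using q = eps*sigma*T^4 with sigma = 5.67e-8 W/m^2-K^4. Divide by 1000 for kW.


T^4 = 5.6119e+11
q = 0.547 * 5.67e-8 * 5.6119e+11 / 1000 = 17.405 kW/m^2

17.405 kW/m^2


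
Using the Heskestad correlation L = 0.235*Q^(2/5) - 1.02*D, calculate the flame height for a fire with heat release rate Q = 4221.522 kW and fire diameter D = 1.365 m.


Q^(2/5) = 28.196
0.235 * Q^(2/5) = 6.6261
1.02 * D = 1.3923
L = 5.2338 m

5.2338 m


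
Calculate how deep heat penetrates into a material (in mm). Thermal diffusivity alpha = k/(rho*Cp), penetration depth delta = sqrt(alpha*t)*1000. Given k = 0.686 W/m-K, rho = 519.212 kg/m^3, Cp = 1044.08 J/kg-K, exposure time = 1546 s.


alpha = 0.686 / (519.212 * 1044.08) = 1.2655e-06 m^2/s
alpha * t = 0.0019564
delta = sqrt(0.0019564) * 1000 = 44.231 mm

44.231 mm


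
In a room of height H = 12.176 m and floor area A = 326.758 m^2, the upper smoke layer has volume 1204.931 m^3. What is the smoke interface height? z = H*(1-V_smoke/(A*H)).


V/(A*H) = 0.30285
1 - 0.30285 = 0.69715
z = 12.176 * 0.69715 = 8.4885 m

8.4885 m


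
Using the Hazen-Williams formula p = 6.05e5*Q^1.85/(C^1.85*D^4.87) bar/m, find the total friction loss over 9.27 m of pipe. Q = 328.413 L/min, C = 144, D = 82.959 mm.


Q^1.85 = 45225
C^1.85 = 9839.4
D^4.87 = 2.2124e+09
p/m = 0.0012569 bar/m
p_total = 0.0012569 * 9.27 = 0.011651 bar

0.011651 bar


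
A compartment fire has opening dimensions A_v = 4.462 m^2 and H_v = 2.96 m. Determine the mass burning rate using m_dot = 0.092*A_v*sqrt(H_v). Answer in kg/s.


sqrt(H_v) = 1.7205
m_dot = 0.092 * 4.462 * 1.7205 = 0.70626 kg/s

0.70626 kg/s


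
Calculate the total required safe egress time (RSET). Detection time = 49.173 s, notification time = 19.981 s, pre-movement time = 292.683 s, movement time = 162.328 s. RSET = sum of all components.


Total = 49.173 + 19.981 + 292.683 + 162.328 = 524.165 s

524.165 s


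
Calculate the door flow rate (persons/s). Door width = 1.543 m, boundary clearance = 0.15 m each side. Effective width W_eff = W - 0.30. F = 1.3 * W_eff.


W_eff = 1.543 - 0.30 = 1.243 m
F = 1.3 * 1.243 = 1.6159 persons/s

1.6159 persons/s


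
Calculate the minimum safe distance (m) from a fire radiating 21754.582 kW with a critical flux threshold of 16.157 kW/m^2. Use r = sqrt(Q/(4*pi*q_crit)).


4*pi*q_crit = 203.03
Q/(4*pi*q_crit) = 107.15
r = sqrt(107.15) = 10.351 m

10.351 m


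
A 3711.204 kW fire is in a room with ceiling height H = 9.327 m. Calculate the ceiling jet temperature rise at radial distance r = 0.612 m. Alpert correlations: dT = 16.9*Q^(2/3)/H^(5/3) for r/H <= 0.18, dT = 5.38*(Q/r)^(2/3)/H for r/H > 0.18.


r/H = 0.612 / 9.327 = 0.065616
r/H <= 0.18, so dT = 16.9*Q^(2/3)/H^(5/3)
Q^(2/3) = 239.70
H^(5/3) = 41.327
dT = 16.9 * 239.70 / 41.327 = 98.023 K

98.023 K
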